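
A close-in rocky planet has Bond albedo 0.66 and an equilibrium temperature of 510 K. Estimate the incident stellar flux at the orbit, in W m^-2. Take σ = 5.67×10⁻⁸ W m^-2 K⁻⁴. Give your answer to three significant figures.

Invert the energy balance for S: S = 4σT⁴/(1−α).
The emitted flux is σT⁴ = 3836 W m^-2.
So S = 4×3836/(1−0.66) = 45130 W m^-2.

45100 W m^-2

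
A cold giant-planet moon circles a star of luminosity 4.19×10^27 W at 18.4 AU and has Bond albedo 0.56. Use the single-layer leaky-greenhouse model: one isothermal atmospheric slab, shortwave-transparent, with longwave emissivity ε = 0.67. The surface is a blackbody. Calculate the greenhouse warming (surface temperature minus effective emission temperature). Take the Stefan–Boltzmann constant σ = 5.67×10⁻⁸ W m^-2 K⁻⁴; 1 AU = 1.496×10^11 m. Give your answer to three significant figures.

Orbital distance: d = 18.4 AU = 2.753×10^12 m.
Flux at the orbit: S = L/(4πd²) = 4.19×10^27/(4π·(2.75×10^12)²) = 44.01 W m^-2.
Effective emission temperature (TOA balance): σT_e⁴ = S(1−α)/4 = 4.841 W m^-2 → T_e = 96.12 K.
The surface balance (absorbed SW + ε·downward IR = σT_s⁴) with T_a⁴ = T_s⁴/2 reduces to T_s = T_e·[2/(2−ε)]^¼ = 106.4 K.
T_s − T_e = 106.4 − 96.12 = 10.32 K.

10.3 kelvin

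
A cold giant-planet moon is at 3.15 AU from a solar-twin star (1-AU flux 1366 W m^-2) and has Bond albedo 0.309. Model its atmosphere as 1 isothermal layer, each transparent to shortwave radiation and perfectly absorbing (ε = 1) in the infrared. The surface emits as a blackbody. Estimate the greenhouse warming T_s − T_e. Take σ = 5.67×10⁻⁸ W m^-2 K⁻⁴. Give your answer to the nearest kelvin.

27 K

Flux at the orbit: S = 1366/(3.15)² = 137.7 W m^-2.
OLR = S(1−α)/4 = 23.78 W m^-2; the top layer radiates at T_e = 143.1 K.
Surface: T_s = (2)^¼·T_e = 170.2 K.
Warming: T_s − T_e = 27.08 K.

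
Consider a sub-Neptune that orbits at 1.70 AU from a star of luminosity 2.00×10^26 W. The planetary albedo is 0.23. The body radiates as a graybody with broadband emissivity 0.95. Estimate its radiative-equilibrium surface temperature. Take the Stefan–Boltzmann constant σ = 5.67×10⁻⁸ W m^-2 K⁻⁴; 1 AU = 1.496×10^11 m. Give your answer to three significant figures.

172 K

Orbital distance: d = 1.70 AU = 2.543×10^11 m.
Spreading L over a sphere of radius d: S = 2.00×10^26/(4π·2.54×10^11²) = 246.1 W m^-2.
Averaging over the sphere, the absorbed flux is S(1−α)/4 = 47.37 W m^-2.
Equating to εσT⁴ with ε = 0.95: T = (47.37/0.95σ)^(1/4) = 172.2 K.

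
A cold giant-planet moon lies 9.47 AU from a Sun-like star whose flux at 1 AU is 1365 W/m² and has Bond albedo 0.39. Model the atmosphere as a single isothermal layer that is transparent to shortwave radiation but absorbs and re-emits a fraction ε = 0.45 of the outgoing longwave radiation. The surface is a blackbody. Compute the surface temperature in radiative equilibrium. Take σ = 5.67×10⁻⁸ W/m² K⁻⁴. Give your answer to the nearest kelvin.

Flux at the orbit: S = 1365/(9.47)² = 15.22 W/m².
At the top of the atmosphere, σT_e⁴ = S(1−α)/4 = 2.321 W/m², giving T_e = 79.99 K.
The surface balance (absorbed SW + ε·downward IR = σT_s⁴) with T_a⁴ = T_s⁴/2 reduces to T_s = T_e·[2/(2−ε)]^¼ = 85.25 K.

85 K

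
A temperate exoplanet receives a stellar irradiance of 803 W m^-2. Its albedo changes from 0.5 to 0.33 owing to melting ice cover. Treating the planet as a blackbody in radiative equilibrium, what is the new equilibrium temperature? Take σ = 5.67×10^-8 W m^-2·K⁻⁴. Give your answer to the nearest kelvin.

221 K

With the new albedo, S(1−α₂)/4 = 134.5 W m^-2, so T₂ = 220.7 K.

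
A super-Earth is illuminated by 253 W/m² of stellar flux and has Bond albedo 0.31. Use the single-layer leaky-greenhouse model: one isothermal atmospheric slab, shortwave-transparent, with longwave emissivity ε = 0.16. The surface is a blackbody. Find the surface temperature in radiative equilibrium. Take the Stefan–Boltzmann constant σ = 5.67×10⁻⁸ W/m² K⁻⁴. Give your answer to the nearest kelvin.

170 K

The planet radiates to space at T_e = [S(1−α)/(4σ)]^(1/4) = 166.6 K.
Surface balance with a leaky layer gives σT_s⁴ = σT_e⁴·2/(2−ε), so T_s = T_e·[2/(2−0.16)]^(1/4) = 170.1 K.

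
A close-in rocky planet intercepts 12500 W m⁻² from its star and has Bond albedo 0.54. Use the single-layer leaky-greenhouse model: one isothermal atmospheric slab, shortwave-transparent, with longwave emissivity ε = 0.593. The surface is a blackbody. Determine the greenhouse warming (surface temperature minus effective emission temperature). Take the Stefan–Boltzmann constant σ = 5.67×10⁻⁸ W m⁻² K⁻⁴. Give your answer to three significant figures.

Effective emission temperature (TOA balance): σT_e⁴ = S(1−α)/4 = 1438 W m⁻² → T_e = 399.0 K.
For a single slab of emissivity ε, T_s⁴ = 2T_e⁴/(2−ε); thus T_s = 399.0·(1.421)^(1/4) = 435.7 K.
Greenhouse warming: T_s − T_e = 36.67 K.

36.7 kelvin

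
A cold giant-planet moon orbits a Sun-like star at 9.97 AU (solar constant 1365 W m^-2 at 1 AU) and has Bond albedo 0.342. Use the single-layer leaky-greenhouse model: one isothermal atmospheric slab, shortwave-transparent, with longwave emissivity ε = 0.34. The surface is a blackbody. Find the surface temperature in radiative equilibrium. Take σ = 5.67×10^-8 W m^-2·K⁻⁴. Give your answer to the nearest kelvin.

Irradiance scales as 1/d², so S = 1365 W m^-2 × (1/9.97)² = 13.73 W m^-2.
At the top of the atmosphere, σT_e⁴ = S(1−α)/4 = 2.259 W m^-2, giving T_e = 79.45 K.
Surface balance with a leaky layer gives σT_s⁴ = σT_e⁴·2/(2−ε), so T_s = T_e·[2/(2−0.34)]^(1/4) = 83.24 K.

83 K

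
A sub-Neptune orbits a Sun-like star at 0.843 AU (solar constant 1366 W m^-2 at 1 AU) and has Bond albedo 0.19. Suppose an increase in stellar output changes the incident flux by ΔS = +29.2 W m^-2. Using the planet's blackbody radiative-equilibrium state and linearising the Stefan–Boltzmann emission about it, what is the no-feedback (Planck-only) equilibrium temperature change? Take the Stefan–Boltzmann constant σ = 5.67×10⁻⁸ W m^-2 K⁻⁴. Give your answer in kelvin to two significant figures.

Irradiance scales as 1/d², so S = 1366 W m^-2 × (1/0.843)² = 1922 W m^-2.
The baseline emission temperature is T_e = 287.8 K.
ΔF = Δ[S(1−α)]/4 = (1−0.19)·+29.2/4 = 5.913 W m^-2.
The Planck feedback parameter is 4σT_e³ = 5.409 W m^-2/K.
So ΔT₀ = 5.913/5.409 = 1.09 K.

1.1 K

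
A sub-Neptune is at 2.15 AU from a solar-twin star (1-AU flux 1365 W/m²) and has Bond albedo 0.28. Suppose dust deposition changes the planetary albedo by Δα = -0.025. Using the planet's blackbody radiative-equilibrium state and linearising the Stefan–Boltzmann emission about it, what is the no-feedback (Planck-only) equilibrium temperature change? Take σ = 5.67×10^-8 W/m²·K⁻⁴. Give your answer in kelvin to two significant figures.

1.5 K

Irradiance scales as 1/d², so S = 1365 W/m² × (1/2.15)² = 295.3 W/m².
The baseline emission temperature is T_e = 175.0 K.
TOA radiative forcing: ΔF = −S·Δα/4 = −295.3·(-0.025)/4 = 1.846 W/m².
The Planck feedback parameter is 4σT_e³ = 1.215 W/m²/K.
Hence the no-feedback warming is ΔF/(4σT_e³) = 1.52 K.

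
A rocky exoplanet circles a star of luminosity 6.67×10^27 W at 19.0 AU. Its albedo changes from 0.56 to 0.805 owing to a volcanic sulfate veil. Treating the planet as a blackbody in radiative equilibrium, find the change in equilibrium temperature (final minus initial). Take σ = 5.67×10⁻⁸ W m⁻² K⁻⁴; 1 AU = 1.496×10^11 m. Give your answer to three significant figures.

-19.6 kelvin

d = 19.0 × 1.496×10^11 m = 2.842×10^12 m.
Spreading L over a sphere of radius d: S = 6.67×10^27/(4π·2.84×10^12²) = 65.70 W m⁻².
With α = 0.56, T₁ = 106.3 K.
With α = 0.805, T₂ = 86.69 K.
Change: 86.69 − 106.3 = -19.56 K.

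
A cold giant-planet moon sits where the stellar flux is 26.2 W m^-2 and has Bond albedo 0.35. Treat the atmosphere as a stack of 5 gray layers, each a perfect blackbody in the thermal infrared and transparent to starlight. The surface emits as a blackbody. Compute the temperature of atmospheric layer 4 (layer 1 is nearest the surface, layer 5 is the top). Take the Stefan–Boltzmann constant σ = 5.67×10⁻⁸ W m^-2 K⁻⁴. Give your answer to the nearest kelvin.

111 kelvin

The effective emission temperature is T_e = [S(1−α)/(4σ)]^¼ = 93.09 K.
In the N-layer model, layer k (counted from the surface) has T_k = (N+1−k)^(1/4)·T_e.
With k = 4: T_4 = (5+1−4)^¼·93.09 K = 110.7 K.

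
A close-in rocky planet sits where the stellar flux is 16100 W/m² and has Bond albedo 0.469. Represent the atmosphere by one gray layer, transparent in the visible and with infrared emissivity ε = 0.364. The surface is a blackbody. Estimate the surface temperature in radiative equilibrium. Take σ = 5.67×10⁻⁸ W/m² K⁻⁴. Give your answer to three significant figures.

At the top of the atmosphere, σT_e⁴ = S(1−α)/4 = 2137 W/m², giving T_e = 440.6 K.
For a single slab of emissivity ε, T_s⁴ = 2T_e⁴/(2−ε); thus T_s = 440.6·(1.222)^(1/4) = 463.3 K.

463 K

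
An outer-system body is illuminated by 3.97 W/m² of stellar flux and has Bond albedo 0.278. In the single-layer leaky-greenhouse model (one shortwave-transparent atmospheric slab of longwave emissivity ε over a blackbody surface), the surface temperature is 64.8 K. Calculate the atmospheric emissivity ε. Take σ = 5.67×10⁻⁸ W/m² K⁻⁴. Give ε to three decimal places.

First, T_e = [3.970·(1−0.278)/(4σ)]^(1/4) = 59.62 K.
Since (2−ε)/2 = (T_e/T_s)⁴ = 0.7168, ε = 0.5664.

0.566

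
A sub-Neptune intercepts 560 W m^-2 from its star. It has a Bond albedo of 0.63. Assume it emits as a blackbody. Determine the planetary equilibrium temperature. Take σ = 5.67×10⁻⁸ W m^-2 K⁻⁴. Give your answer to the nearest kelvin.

174 kelvin

The planet absorbs (1−α)S over its disc πR² and re-emits over 4πR², so the mean absorbed flux is (1−0.63)·560.0/4 = 51.80 W m^-2.
Balancing against σT⁴: T = (51.80/5.67×10⁻⁸)^(1/4) = 173.9 K.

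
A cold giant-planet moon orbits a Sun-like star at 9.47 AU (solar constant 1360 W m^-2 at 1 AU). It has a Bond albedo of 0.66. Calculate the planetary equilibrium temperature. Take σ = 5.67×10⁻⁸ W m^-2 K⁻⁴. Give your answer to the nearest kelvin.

Flux at the orbit: S = 1360/(9.47)² = 15.16 W m^-2.
Absorbed flux (global mean): S(1−α)/4 = 15.16·0.34/4 = 1.289 W m^-2.
Balancing against σT⁴: T = (1.289/5.67×10⁻⁸)^(1/4) = 69.05 K.

69 K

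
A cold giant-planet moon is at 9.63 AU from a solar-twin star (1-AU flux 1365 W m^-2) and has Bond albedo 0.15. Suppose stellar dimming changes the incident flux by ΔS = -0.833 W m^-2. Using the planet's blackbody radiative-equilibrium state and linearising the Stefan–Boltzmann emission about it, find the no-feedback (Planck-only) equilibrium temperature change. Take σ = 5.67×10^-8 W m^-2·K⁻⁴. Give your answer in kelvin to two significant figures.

-1.2 K

By the inverse-square law, S = 1365/9.63² = 14.72 W m^-2.
Unperturbed T_e = [14.72·(1−0.15)/(4σ)]^¼ = 86.18 K.
ΔF = Δ[S(1−α)]/4 = (1−0.15)·-0.833/4 = -0.1770 W m^-2.
The Planck feedback parameter is 4σT_e³ = 0.1452 W m^-2/K.
Hence the no-feedback warming is ΔF/(4σT_e³) = -1.22 K.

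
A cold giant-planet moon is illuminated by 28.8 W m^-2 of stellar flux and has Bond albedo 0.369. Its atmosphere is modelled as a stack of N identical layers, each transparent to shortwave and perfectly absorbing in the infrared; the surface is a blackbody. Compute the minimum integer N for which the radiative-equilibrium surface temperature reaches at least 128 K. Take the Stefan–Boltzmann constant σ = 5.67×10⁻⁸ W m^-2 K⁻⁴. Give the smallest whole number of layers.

3

The effective emission temperature is T_e = [S(1−α)/(4σ)]^¼ = 94.61 K.
T_s = (N+1)^(1/4)·T_e ≥ 128 K requires N+1 ≥ (T_s/T_e)⁴ = (128/94.61)⁴ = 3.350.
So N ≥ 2.350; the smallest integer is N = 3.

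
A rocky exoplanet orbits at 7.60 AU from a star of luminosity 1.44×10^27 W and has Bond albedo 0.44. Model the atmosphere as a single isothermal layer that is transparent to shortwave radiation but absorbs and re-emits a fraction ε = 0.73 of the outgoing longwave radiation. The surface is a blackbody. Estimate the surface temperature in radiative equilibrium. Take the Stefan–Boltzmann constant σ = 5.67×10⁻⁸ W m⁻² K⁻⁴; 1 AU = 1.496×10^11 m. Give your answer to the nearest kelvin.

d = 7.60 × 1.496×10^11 m = 1.137×10^12 m.
S = L/(4πd²) = 88.65 W m⁻².
Effective emission temperature (TOA balance): σT_e⁴ = S(1−α)/4 = 12.41 W m⁻² → T_e = 121.6 K.
The surface balance (absorbed SW + ε·downward IR = σT_s⁴) with T_a⁴ = T_s⁴/2 reduces to T_s = T_e·[2/(2−ε)]^¼ = 136.3 K.

136 K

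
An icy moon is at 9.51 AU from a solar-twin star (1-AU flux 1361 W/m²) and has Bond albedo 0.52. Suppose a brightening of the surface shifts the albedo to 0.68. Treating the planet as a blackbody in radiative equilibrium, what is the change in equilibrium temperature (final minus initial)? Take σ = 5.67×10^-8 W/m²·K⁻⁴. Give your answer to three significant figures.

-7.24 K

By the inverse-square law, S = 1361/9.51² = 15.05 W/m².
Initial: T₁ = [S(1−0.52)/(4σ)]^(1/4) = 75.12 K.
After:  T₂ = [15.05·0.32/(4σ)]^(1/4) = 67.88 K.
Change: 67.88 − 75.12 = -7.242 K.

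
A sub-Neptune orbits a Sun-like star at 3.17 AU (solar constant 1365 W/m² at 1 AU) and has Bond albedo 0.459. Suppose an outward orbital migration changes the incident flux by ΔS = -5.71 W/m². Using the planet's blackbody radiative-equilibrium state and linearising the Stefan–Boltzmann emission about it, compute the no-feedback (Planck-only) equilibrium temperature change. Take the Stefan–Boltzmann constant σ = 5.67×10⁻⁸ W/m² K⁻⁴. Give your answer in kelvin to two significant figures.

Flux at the orbit: S = 1365/(3.17)² = 135.8 W/m².
The baseline emission temperature is T_e = 134.2 K.
TOA radiative forcing: ΔF = (1−α)ΔS/4 = 0.541·(-5.71)/4 = -0.7723 W/m².
The Planck feedback parameter is 4σT_e³ = 0.5477 W/m²/K.
So ΔT₀ = -0.7723/0.5477 = -1.41 K.

-1.4 K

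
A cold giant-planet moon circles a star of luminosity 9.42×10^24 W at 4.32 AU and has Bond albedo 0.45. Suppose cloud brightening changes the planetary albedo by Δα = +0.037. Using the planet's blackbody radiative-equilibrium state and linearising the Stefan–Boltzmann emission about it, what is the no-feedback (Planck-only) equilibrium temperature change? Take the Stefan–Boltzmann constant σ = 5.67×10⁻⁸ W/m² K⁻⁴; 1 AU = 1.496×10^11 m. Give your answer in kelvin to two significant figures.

-0.77 kelvin

d = 4.32 × 1.496×10^11 m = 6.463×10^11 m.
S = L/(4πd²) = 1.795 W/m².
Unperturbed T_e = [1.795·(1−0.45)/(4σ)]^¼ = 45.68 K.
The change in absorbed flux is Δ[S(1−α)/4] = −SΔα/4 = -0.01660 W/m².
Planck response: λ_P = 4σT_e³ = 4·5.67×10⁻⁸·(45.68)³ = 0.02161 W/m²/K.
Hence the no-feedback warming is ΔF/(4σT_e³) = -0.768 K.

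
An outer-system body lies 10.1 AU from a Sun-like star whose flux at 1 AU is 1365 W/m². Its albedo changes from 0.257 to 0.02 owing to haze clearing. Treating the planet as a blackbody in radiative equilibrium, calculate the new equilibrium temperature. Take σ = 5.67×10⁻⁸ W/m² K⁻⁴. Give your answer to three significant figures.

87.2 K

By the inverse-square law, S = 1365/10.1² = 13.38 W/m².
T₂ = [S(1−α₂)/(4σ)]^(1/4) = [13.38·0.98/(4σ)]^(1/4) = 87.20 K.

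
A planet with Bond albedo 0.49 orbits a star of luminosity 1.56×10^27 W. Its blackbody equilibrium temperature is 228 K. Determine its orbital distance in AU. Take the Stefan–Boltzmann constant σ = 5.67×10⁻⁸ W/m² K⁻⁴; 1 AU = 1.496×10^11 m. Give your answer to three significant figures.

Required flux: S = 4σT⁴/(1−α) = 1202 W/m².
From L = 4πd²S, d = √(1.56×10^27/(4π·1202)) = 3.214×10^11 m = 2.148 AU.

2.15 AU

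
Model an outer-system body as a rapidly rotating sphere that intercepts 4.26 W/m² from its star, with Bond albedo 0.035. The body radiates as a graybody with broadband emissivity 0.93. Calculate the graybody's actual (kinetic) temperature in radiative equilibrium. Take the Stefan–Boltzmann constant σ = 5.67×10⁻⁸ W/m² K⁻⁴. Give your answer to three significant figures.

66.4 kelvin

The planet absorbs (1−α)S over its disc πR² and re-emits over 4πR², so the mean absorbed flux is (1−0.035)·4.260/4 = 1.028 W/m².
Radiative balance εσT⁴ = 1.028 gives T = [1.028/(0.93·σ)]^(1/4) = 66.44 K.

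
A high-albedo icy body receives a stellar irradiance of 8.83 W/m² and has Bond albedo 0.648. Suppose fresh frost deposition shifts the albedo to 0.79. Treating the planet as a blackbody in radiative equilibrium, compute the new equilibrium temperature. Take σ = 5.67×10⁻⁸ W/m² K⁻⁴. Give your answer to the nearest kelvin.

T₂ = [S(1−α₂)/(4σ)]^(1/4) = [8.830·0.21/(4σ)]^(1/4) = 53.47 K.

53 K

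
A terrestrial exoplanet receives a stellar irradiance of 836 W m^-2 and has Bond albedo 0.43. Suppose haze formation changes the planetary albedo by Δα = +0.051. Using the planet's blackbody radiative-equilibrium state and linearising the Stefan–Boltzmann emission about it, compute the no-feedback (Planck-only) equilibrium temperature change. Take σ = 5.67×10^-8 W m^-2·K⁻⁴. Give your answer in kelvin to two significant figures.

-4.8 kelvin

The baseline emission temperature is T_e = 214.1 K.
The change in absorbed flux is Δ[S(1−α)/4] = −SΔα/4 = -10.66 W m^-2.
Linearising σT⁴ gives d(σT⁴)/dT = 4σT_e³ = 2.226 W m^-2 per K.
ΔT₀ = ΔF/λ_P = -10.66/2.226 = -4.79 K.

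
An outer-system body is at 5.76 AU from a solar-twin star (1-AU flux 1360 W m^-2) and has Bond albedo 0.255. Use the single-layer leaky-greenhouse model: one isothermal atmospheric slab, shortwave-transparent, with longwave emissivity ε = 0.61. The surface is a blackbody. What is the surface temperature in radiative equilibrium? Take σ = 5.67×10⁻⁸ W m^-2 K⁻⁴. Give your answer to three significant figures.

By the inverse-square law, S = 1360/5.76² = 40.99 W m^-2.
Effective emission temperature (TOA balance): σT_e⁴ = S(1−α)/4 = 7.635 W m^-2 → T_e = 107.7 K.
The surface balance (absorbed SW + ε·downward IR = σT_s⁴) with T_a⁴ = T_s⁴/2 reduces to T_s = T_e·[2/(2−ε)]^¼ = 118.0 K.

118 K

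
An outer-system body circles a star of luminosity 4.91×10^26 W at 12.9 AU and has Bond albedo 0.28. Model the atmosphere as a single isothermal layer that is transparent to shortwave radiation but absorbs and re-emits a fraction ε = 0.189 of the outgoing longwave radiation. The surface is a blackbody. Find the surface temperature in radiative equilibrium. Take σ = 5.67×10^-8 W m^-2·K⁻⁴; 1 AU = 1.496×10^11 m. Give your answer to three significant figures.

d = 12.9 × 1.496×10^11 m = 1.930×10^12 m.
Flux at the orbit: S = L/(4πd²) = 4.91×10^26/(4π·(1.93×10^12)²) = 10.49 W m^-2.
The planet radiates to space at T_e = [S(1−α)/(4σ)]^(1/4) = 75.97 K.
For a single slab of emissivity ε, T_s⁴ = 2T_e⁴/(2−ε); thus T_s = 75.97·(1.104)^(1/4) = 77.88 K.

77.9 K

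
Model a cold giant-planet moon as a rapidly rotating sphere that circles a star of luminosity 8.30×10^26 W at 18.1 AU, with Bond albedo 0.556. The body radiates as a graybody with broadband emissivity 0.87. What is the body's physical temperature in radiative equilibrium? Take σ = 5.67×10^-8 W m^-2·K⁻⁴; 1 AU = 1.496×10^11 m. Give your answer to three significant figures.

Orbital distance: d = 18.1 AU = 2.708×10^12 m.
S = L/(4πd²) = 9.008 W m^-2.
The planet absorbs (1−α)S over its disc πR² and re-emits over 4πR², so the mean absorbed flux is (1−0.556)·9.008/4 = 0.9999 W m^-2.
Radiative balance εσT⁴ = 0.9999 gives T = [0.9999/(0.87·σ)]^(1/4) = 67.10 K.

67.1 K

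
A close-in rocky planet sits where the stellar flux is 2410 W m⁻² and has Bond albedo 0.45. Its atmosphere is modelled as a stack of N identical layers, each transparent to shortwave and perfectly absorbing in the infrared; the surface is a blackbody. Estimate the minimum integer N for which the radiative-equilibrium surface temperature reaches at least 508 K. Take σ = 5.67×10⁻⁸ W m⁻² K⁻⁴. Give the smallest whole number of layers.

Top-of-atmosphere balance: σT_e⁴ = S(1−α)/4 = 331.4 W m⁻² → T_e = 276.5 K.
Since T_s⁴ = (N+1)T_e⁴, we need N ≥ (T_s/T_e)⁴ − 1 = 10.395.
The minimum whole number is N = 11.

11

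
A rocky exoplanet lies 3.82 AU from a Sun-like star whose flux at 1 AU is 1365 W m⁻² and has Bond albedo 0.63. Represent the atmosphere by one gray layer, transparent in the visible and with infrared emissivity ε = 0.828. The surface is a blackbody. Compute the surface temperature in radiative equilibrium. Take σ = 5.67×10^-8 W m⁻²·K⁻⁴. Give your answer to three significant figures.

By the inverse-square law, S = 1365/3.82² = 93.54 W m⁻².
Effective emission temperature (TOA balance): σT_e⁴ = S(1−α)/4 = 8.653 W m⁻² → T_e = 111.1 K.
For a single slab of emissivity ε, T_s⁴ = 2T_e⁴/(2−ε); thus T_s = 111.1·(1.706)^(1/4) = 127.0 K.

127 K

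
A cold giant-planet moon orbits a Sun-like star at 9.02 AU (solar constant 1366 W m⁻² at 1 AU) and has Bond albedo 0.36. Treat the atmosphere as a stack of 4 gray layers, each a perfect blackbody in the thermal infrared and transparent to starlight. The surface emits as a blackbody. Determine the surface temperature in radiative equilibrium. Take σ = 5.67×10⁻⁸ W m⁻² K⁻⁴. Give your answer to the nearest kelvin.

Flux at the orbit: S = 1366/(9.02)² = 16.79 W m⁻².
OLR = S(1−α)/4 = 2.686 W m⁻²; the top layer radiates at T_e = 82.96 K.
With N = 4 opaque layers, T_s = (N+1)^(1/4)·T_e = 5^(1/4)·82.96 = 124.1 K.

124 K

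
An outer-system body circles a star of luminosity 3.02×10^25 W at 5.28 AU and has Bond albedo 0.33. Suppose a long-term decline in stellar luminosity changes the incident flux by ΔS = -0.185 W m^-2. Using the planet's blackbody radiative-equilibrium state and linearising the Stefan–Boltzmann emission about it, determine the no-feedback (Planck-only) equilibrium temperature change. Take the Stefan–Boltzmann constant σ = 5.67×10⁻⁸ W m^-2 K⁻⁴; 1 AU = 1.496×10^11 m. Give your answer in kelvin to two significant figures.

Orbital distance: d = 5.28 AU = 7.899×10^11 m.
Spreading L over a sphere of radius d: S = 3.02×10^25/(4π·7.90×10^11²) = 3.852 W m^-2.
The baseline emission temperature is T_e = 58.08 K.
Only a fraction (1−α) is absorbed and it's spread over 4πR², so ΔF = (1−α)ΔS/4 = -0.03099 W m^-2.
Planck response: λ_P = 4σT_e³ = 4·5.67×10⁻⁸·(58.08)³ = 0.04443 W m^-2/K.
ΔT₀ = ΔF/λ_P = -0.03099/0.04443 = -0.697 K.

-0.70 K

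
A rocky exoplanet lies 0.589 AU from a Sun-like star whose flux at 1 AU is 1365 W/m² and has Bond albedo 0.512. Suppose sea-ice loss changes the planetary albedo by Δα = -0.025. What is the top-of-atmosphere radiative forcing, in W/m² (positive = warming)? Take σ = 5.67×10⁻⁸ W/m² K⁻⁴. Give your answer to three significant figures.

Irradiance scales as 1/d², so S = 1365 W/m² × (1/0.589)² = 3935 W/m².
ΔF = −(S/4)Δα = −(3935/4)×(-0.025) = 24.59 W/m².

24.6 W/m²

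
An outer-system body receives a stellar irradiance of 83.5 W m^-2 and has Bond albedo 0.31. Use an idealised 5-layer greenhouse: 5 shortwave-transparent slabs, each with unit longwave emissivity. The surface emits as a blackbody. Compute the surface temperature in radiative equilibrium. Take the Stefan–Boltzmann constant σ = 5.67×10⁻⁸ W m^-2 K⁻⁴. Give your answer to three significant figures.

Top-of-atmosphere balance: σT_e⁴ = S(1−α)/4 = 14.40 W m^-2 → T_e = 126.2 K.
With N = 5 opaque layers, T_s = (N+1)^(1/4)·T_e = 6^(1/4)·126.2 = 197.6 K.

198 K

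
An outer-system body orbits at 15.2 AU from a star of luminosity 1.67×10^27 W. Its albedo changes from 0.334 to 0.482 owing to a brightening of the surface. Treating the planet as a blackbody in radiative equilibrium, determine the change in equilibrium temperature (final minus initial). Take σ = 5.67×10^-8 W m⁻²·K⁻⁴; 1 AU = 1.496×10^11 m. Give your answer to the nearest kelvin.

d = 15.2 × 1.496×10^11 m = 2.274×10^12 m.
S = L/(4πd²) = 25.70 W m⁻².
Before: T₁ = [25.70·0.666/(4σ)]^(1/4) = 93.21 K.
After:  T₂ = [25.70·0.518/(4σ)]^(1/4) = 87.53 K.
ΔT = T₂ − T₁ = -5.676 K.

-6 K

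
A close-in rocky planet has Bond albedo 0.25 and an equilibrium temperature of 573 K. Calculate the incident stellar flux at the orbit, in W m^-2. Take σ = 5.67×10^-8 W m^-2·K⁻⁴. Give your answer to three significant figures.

From S(1−α)/4 = σT⁴: S = 4σT⁴/(1−α).
σT⁴ = 5.67×10⁻⁸·(573)⁴ = 6112 W m^-2.
S = 4·6112/0.75 = 32600 W m^-2.

32600 W m^-2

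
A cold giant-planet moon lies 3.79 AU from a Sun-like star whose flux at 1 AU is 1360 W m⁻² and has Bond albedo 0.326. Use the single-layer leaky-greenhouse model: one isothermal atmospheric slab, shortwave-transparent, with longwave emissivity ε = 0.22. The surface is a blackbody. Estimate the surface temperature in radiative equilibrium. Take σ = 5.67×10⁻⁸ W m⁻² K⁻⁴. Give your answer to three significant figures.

By the inverse-square law, S = 1360/3.79² = 94.68 W m⁻².
Effective emission temperature (TOA balance): σT_e⁴ = S(1−α)/4 = 15.95 W m⁻² → T_e = 129.5 K.
The surface balance (absorbed SW + ε·downward IR = σT_s⁴) with T_a⁴ = T_s⁴/2 reduces to T_s = T_e·[2/(2−ε)]^¼ = 133.3 K.

133 K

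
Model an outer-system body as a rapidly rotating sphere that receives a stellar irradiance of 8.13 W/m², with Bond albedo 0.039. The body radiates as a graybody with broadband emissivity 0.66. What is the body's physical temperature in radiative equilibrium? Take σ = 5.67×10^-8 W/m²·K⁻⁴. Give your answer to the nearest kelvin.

Averaging over the sphere, the absorbed flux is S(1−α)/4 = 1.953 W/m².
Radiative balance εσT⁴ = 1.953 gives T = [1.953/(0.66·σ)]^(1/4) = 85.00 K.

85 K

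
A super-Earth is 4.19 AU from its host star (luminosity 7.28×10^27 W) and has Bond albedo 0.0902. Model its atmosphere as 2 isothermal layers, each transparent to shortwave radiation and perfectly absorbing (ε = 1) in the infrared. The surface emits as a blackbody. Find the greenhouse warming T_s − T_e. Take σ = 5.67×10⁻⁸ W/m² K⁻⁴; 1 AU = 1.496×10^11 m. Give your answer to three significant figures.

d = 4.19 × 1.496×10^11 m = 6.268×10^11 m.
Spreading L over a sphere of radius d: S = 7.28×10^27/(4π·6.27×10^11²) = 1474 W/m².
The effective emission temperature is T_e = [S(1−α)/(4σ)]^¼ = 277.3 K.
T_s = (N+1)^(1/4)·T_e = 365.0 K.
Warming: T_s − T_e = 87.65 K.

87.7 K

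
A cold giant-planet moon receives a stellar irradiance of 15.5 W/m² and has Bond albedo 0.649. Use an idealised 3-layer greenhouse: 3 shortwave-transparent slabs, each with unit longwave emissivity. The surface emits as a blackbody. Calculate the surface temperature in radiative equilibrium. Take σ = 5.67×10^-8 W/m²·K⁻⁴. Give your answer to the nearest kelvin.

OLR = S(1−α)/4 = 1.360 W/m²; the top layer radiates at T_e = 69.98 K.
Layer-by-layer balance gives σT_s⁴ = (N+1)σT_e⁴, so T_s = 4^¼·69.98 = 98.97 K.

99 K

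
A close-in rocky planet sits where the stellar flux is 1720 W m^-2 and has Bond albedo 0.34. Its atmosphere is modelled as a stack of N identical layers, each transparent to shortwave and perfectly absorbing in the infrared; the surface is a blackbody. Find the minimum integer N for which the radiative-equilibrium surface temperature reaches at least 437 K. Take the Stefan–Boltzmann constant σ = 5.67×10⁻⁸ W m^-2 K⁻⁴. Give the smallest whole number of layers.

OLR = S(1−α)/4 = 283.8 W m^-2; the top layer radiates at T_e = 266.0 K.
Since T_s⁴ = (N+1)T_e⁴, we need N ≥ (T_s/T_e)⁴ − 1 = 6.286.
Rounding up, N = 7.

7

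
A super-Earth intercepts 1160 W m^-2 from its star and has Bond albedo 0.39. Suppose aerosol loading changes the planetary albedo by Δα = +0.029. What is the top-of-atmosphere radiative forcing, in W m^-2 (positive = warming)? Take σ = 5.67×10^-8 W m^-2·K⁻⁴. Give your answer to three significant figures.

-8.41 W m^-2

TOA radiative forcing: ΔF = −S·Δα/4 = −1160·(+0.029)/4 = -8.410 W m^-2.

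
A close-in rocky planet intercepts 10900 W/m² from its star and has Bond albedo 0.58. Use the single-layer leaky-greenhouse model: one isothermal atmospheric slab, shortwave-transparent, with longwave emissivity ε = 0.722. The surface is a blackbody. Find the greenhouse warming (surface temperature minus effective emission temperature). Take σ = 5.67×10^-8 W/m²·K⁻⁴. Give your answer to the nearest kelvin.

At the top of the atmosphere, σT_e⁴ = S(1−α)/4 = 1144 W/m², giving T_e = 376.9 K.
The surface balance (absorbed SW + ε·downward IR = σT_s⁴) with T_a⁴ = T_s⁴/2 reduces to T_s = T_e·[2/(2−ε)]^¼ = 421.6 K.
Greenhouse warming: T_s − T_e = 44.66 K.

45 K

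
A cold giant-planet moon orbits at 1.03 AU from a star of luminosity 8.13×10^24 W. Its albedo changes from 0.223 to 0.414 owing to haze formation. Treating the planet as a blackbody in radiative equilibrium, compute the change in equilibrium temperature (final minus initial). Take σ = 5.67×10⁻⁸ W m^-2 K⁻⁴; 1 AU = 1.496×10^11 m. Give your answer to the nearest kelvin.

d = 1.03 × 1.496×10^11 m = 1.541×10^11 m.
S = L/(4πd²) = 27.25 W m^-2.
With α = 0.223, T₁ = 98.29 K.
After:  T₂ = [27.25·0.586/(4σ)]^(1/4) = 91.60 K.
Change: 91.60 − 98.29 = -6.694 K.

-7 K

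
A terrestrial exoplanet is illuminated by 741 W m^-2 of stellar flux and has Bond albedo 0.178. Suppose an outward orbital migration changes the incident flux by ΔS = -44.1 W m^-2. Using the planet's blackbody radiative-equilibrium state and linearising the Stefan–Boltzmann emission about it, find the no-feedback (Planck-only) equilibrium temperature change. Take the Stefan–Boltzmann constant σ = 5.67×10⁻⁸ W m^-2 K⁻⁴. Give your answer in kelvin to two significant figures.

-3.4 kelvin

The baseline emission temperature is T_e = 227.6 K.
Only a fraction (1−α) is absorbed and it's spread over 4πR², so ΔF = (1−α)ΔS/4 = -9.063 W m^-2.
Planck response: λ_P = 4σT_e³ = 4·5.67×10⁻⁸·(227.6)³ = 2.676 W m^-2/K.
So ΔT₀ = -9.063/2.676 = -3.39 K.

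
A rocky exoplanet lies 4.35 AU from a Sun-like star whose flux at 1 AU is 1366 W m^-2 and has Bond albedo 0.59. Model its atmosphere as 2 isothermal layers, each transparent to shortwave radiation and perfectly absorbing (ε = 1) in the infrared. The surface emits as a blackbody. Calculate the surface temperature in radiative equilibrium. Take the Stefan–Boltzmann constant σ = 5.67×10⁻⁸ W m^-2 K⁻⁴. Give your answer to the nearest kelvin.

141 K

By the inverse-square law, S = 1366/4.35² = 72.19 W m^-2.
The effective emission temperature is T_e = [S(1−α)/(4σ)]^¼ = 106.9 K.
Layer-by-layer balance gives σT_s⁴ = (N+1)σT_e⁴, so T_s = 3^¼·106.9 = 140.7 K.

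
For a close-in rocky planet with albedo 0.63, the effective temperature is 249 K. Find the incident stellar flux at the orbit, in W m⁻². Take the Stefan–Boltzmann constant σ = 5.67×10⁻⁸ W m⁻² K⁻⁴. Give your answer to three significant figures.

2360 W m⁻²

Invert the energy balance for S: S = 4σT⁴/(1−α).
σT⁴ = 5.67×10⁻⁸·(249)⁴ = 218.0 W m⁻².
So S = 4×218.0/(1−0.63) = 2356 W m⁻².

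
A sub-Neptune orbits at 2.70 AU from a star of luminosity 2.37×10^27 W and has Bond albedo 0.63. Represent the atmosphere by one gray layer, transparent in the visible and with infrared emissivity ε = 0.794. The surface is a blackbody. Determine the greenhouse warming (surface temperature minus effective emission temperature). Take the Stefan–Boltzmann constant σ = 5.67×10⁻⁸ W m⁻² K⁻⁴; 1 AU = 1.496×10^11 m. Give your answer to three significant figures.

28.1 kelvin

d = 2.70 × 1.496×10^11 m = 4.039×10^11 m.
S = L/(4πd²) = 1156 W m⁻².
Effective emission temperature (TOA balance): σT_e⁴ = S(1−α)/4 = 106.9 W m⁻² → T_e = 208.4 K.
The surface balance (absorbed SW + ε·downward IR = σT_s⁴) with T_a⁴ = T_s⁴/2 reduces to T_s = T_e·[2/(2−ε)]^¼ = 236.5 K.
The atmosphere warms the surface by 28.09 K.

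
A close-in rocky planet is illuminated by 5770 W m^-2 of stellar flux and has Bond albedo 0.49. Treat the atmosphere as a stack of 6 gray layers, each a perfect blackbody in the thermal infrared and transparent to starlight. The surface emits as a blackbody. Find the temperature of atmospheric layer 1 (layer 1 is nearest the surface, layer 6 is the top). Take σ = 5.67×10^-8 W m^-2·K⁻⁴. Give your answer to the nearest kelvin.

OLR = S(1−α)/4 = 735.7 W m^-2; the top layer radiates at T_e = 337.5 K.
Each opaque layer satisfies 2T_j⁴ = T_{j−1}⁴ + T_{j+1}⁴, giving T_k⁴ = (N+1−k)T_e⁴.
With k = 1: T_1 = (6+1−1)^¼·337.5 K = 528.2 K.

528 K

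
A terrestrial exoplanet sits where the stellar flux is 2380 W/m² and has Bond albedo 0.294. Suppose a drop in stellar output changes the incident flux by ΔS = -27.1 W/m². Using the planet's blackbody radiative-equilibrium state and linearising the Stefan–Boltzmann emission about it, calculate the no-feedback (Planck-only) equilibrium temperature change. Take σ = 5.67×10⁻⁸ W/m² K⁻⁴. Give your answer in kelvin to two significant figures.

The baseline emission temperature is T_e = 293.4 K.
TOA radiative forcing: ΔF = (1−α)ΔS/4 = 0.706·(-27.1)/4 = -4.783 W/m².
Planck response: λ_P = 4σT_e³ = 4·5.67×10⁻⁸·(293.4)³ = 5.727 W/m²/K.
So ΔT₀ = -4.783/5.727 = -0.835 K.

-0.84 K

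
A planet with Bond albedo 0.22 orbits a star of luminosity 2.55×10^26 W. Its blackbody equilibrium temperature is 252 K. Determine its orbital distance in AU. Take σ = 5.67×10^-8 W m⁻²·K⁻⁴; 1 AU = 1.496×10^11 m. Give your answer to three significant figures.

Required flux: S = 4σT⁴/(1−α) = 1173 W m⁻².
Then d = [L/(4πS)]^(1/2) = 1.315×10^11 m, i.e. 0.8793 AU.

0.879 AU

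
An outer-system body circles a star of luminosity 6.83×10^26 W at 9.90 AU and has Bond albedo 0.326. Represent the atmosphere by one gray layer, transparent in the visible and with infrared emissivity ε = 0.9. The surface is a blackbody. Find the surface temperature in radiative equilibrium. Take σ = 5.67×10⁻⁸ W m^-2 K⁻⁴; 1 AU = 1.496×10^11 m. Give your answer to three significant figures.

108 K

d = 9.90 × 1.496×10^11 m = 1.481×10^12 m.
Spreading L over a sphere of radius d: S = 6.83×10^26/(4π·1.48×10^12²) = 24.78 W m^-2.
At the top of the atmosphere, σT_e⁴ = S(1−α)/4 = 4.175 W m^-2, giving T_e = 92.63 K.
For a single slab of emissivity ε, T_s⁴ = 2T_e⁴/(2−ε); thus T_s = 92.63·(1.818)^(1/4) = 107.6 K.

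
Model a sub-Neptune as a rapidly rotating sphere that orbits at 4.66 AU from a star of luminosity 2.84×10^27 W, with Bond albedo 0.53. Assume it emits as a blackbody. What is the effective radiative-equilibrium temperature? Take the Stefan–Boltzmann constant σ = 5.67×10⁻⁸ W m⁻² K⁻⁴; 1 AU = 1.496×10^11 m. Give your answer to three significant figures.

176 K

Orbital distance: d = 4.66 AU = 6.971×10^11 m.
Flux at the orbit: S = L/(4πd²) = 2.84×10^27/(4π·(6.97×10^11)²) = 465.0 W m⁻².
The planet absorbs (1−α)S over its disc πR² and re-emits over 4πR², so the mean absorbed flux is (1−0.53)·465.0/4 = 54.64 W m⁻².
Balancing against σT⁴: T = (54.64/5.67×10⁻⁸)^(1/4) = 176.2 K.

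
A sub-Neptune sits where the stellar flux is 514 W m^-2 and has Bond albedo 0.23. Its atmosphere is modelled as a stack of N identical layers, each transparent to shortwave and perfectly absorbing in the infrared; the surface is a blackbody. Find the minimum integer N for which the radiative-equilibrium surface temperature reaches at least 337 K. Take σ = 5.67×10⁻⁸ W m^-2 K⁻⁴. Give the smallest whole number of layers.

7

The effective emission temperature is T_e = [S(1−α)/(4σ)]^¼ = 204.4 K.
Need (N+1)T_e⁴ ≥ T_s⁴, i.e. N+1 ≥ (337/204.4)⁴ = 7.391.
So N ≥ 6.391; the smallest integer is N = 7.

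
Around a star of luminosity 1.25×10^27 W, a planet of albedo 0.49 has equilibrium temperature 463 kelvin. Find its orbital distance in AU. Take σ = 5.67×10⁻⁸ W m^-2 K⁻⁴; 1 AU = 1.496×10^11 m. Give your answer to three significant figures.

0.466 AU

The flux needed for this T is 4σT⁴/(1−0.49) = 20440 W m^-2.
Then d = [L/(4πS)]^(1/2) = 6.977×10^10 m, i.e. 0.4664 AU.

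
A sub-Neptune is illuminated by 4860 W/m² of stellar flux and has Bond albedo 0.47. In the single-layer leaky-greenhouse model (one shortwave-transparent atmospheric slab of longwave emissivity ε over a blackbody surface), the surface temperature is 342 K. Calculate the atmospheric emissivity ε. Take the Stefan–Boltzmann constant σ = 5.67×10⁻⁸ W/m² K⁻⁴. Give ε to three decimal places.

Effective temperature: T_e = [S(1−α)/(4σ)]^(1/4) = 326.5 K.
Since (2−ε)/2 = (T_e/T_s)⁴ = 0.8302, ε = 0.3397.

0.340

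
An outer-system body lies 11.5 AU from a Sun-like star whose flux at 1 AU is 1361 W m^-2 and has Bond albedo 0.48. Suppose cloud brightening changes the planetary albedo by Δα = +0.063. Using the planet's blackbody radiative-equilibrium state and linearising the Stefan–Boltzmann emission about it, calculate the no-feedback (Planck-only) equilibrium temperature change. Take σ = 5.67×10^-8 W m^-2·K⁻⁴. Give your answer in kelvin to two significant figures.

By the inverse-square law, S = 1361/11.5² = 10.29 W m^-2.
Unperturbed T_e = [10.29·(1−0.48)/(4σ)]^¼ = 69.70 K.
TOA radiative forcing: ΔF = −S·Δα/4 = −10.29·(+0.063)/4 = -0.1621 W m^-2.
The Planck feedback parameter is 4σT_e³ = 0.07678 W m^-2/K.
Hence the no-feedback warming is ΔF/(4σT_e³) = -2.11 K.

-2.1 K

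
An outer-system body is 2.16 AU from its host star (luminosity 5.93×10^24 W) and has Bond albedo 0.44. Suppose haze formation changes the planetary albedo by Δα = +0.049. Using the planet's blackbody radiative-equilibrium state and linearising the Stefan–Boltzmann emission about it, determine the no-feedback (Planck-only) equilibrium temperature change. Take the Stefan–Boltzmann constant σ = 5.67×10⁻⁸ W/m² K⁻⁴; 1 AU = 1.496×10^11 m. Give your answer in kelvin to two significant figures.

Orbital distance: d = 2.16 AU = 3.231×10^11 m.
S = L/(4πd²) = 4.519 W/m².
The baseline emission temperature is T_e = 57.80 K.
The change in absorbed flux is Δ[S(1−α)/4] = −SΔα/4 = -0.05536 W/m².
The Planck feedback parameter is 4σT_e³ = 0.04379 W/m²/K.
ΔT₀ = ΔF/λ_P = -0.05536/0.04379 = -1.26 K.

-1.3 kelvin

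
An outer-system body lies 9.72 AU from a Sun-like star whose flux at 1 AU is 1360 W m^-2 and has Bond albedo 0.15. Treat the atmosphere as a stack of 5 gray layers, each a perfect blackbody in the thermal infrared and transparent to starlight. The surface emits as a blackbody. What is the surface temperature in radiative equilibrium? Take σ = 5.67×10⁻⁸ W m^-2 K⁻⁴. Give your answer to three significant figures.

Flux at the orbit: S = 1360/(9.72)² = 14.39 W m^-2.
OLR = S(1−α)/4 = 3.059 W m^-2; the top layer radiates at T_e = 85.70 K.
For an N-layer opaque stack, T_s⁴ = (N+1)T_e⁴, hence T_s = (6)^(1/4)×85.70 K = 134.1 K.

134 K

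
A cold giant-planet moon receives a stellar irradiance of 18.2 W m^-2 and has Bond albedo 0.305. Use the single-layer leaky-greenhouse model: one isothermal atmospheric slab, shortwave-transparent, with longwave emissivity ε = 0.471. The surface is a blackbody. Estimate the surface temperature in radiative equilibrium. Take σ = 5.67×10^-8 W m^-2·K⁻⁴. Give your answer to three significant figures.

Effective emission temperature (TOA balance): σT_e⁴ = S(1−α)/4 = 3.162 W m^-2 → T_e = 86.42 K.
The surface balance (absorbed SW + ε·downward IR = σT_s⁴) with T_a⁴ = T_s⁴/2 reduces to T_s = T_e·[2/(2−ε)]^¼ = 92.42 K.

92.4 K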